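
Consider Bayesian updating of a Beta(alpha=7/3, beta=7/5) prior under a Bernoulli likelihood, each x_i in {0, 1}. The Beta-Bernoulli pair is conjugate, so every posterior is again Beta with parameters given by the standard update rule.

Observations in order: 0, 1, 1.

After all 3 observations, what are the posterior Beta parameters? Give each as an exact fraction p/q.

obs 1: x=0 → posterior Beta(7/3, 12/5)
obs 2: x=1 → posterior Beta(10/3, 12/5)
obs 3: x=1 → posterior Beta(13/3, 12/5)

alpha=13/3, beta=12/5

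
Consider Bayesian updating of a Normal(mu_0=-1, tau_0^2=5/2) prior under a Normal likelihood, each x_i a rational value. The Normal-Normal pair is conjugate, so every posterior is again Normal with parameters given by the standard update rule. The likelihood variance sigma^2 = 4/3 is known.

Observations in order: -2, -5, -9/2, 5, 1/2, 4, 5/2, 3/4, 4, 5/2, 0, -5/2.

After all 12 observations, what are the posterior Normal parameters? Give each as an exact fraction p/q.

mu_0=283/752, tau_0^2=5/47

obs 1: x=-2 → posterior Normal(-38/23, 20/23)
obs 2: x=-5 → posterior Normal(-113/38, 10/19)
obs 3: x=-9/2 → posterior Normal(-361/106, 20/53)
obs 4: x=5 → posterior Normal(-211/136, 5/17)
obs 5: x=1/2 → posterior Normal(-98/83, 20/83)
obs 6: x=4 → posterior Normal(-19/49, 10/49)
obs 7: x=5/2 → posterior Normal(-1/226, 20/113)
obs 8: x=3/4 → posterior Normal(43/512, 5/32)
obs 9: x=4 → posterior Normal(283/572, 20/143)
obs 10: x=5/2 → posterior Normal(433/632, 10/79)
obs 11: x=0 → posterior Normal(433/692, 20/173)
obs 12: x=-5/2 → posterior Normal(283/752, 5/47)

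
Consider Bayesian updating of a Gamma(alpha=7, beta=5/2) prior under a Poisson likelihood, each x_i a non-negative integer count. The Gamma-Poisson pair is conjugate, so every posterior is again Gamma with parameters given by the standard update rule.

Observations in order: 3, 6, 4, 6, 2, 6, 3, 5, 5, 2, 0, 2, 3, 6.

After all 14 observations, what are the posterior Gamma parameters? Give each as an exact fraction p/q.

alpha=60, beta=33/2

obs 1: x=3 → posterior Gamma(10, 7/2)
obs 2: x=6 → posterior Gamma(16, 9/2)
obs 3: x=4 → posterior Gamma(20, 11/2)
obs 4: x=6 → posterior Gamma(26, 13/2)
obs 5: x=2 → posterior Gamma(28, 15/2)
obs 6: x=6 → posterior Gamma(34, 17/2)
obs 7: x=3 → posterior Gamma(37, 19/2)
obs 8: x=5 → posterior Gamma(42, 21/2)
obs 9: x=5 → posterior Gamma(47, 23/2)
obs 10: x=2 → posterior Gamma(49, 25/2)
obs 11: x=0 → posterior Gamma(49, 27/2)
obs 12: x=2 → posterior Gamma(51, 29/2)
obs 13: x=3 → posterior Gamma(54, 31/2)
obs 14: x=6 → posterior Gamma(60, 33/2)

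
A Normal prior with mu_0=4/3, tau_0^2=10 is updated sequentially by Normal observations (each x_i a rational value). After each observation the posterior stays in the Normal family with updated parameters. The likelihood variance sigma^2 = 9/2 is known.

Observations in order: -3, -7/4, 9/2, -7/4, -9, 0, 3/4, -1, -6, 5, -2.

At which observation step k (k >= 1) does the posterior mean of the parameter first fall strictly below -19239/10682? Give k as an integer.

k = 5

obs 1: x=-3 → posterior Normal(-48/29, 90/29)
obs 2: x=-7/4 → posterior Normal(-83/49, 90/49)
obs 3: x=9/2 → posterior Normal(7/69, 30/23)
obs 4: x=-7/4 → posterior Normal(-28/89, 90/89)
obs 5: x=-9 → posterior Normal(-208/109, 90/109)
obs 6: x=0 → posterior Normal(-208/129, 30/43)
obs 7: x=3/4 → posterior Normal(-193/149, 90/149)
obs 8: x=-1 → posterior Normal(-213/169, 90/169)
obs 9: x=-6 → posterior Normal(-37/21, 10/21)
obs 10: x=5 → posterior Normal(-233/209, 90/209)
obs 11: x=-2 → posterior Normal(-273/229, 90/229)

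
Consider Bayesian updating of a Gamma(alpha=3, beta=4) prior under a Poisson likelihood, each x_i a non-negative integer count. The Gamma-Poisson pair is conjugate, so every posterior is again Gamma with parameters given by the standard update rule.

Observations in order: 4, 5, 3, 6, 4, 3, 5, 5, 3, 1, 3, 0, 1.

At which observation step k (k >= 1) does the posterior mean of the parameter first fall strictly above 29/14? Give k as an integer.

k = 3

obs 1: x=4 → posterior Gamma(7, 5)
obs 2: x=5 → posterior Gamma(12, 6)
obs 3: x=3 → posterior Gamma(15, 7)
obs 4: x=6 → posterior Gamma(21, 8)
obs 5: x=4 → posterior Gamma(25, 9)
obs 6: x=3 → posterior Gamma(28, 10)
obs 7: x=5 → posterior Gamma(33, 11)
obs 8: x=5 → posterior Gamma(38, 12)
obs 9: x=3 → posterior Gamma(41, 13)
obs 10: x=1 → posterior Gamma(42, 14)
obs 11: x=3 → posterior Gamma(45, 15)
obs 12: x=0 → posterior Gamma(45, 16)
obs 13: x=1 → posterior Gamma(46, 17)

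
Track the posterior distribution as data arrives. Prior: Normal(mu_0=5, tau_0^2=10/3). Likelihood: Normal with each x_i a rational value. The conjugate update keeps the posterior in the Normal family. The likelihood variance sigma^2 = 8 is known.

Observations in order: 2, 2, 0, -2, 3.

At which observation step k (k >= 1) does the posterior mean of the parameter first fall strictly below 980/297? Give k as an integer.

k = 3

obs 1: x=2 → posterior Normal(70/17, 40/17)
obs 2: x=2 → posterior Normal(40/11, 20/11)
obs 3: x=0 → posterior Normal(80/27, 40/27)
obs 4: x=-2 → posterior Normal(35/16, 5/4)
obs 5: x=3 → posterior Normal(85/37, 40/37)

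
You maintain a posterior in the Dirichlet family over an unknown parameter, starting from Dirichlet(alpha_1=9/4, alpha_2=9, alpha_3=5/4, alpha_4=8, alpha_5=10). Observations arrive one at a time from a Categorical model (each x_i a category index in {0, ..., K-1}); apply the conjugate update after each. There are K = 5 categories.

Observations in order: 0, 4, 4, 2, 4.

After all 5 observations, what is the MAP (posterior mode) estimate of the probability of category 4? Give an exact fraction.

24/61

obs 1: x=0 → posterior Dirichlet(13/4, 9, 5/4, 8, 10)
obs 2: x=4 → posterior Dirichlet(13/4, 9, 5/4, 8, 11)
obs 3: x=4 → posterior Dirichlet(13/4, 9, 5/4, 8, 12)
obs 4: x=2 → posterior Dirichlet(13/4, 9, 9/4, 8, 12)
obs 5: x=4 → posterior Dirichlet(13/4, 9, 9/4, 8, 13)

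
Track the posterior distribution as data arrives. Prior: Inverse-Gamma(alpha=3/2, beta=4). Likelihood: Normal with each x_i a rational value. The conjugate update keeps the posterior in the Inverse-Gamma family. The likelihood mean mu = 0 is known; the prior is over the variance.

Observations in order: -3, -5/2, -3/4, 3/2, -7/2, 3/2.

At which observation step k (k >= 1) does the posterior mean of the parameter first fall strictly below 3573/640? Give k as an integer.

k = 4

obs 1: x=-3 → posterior Inverse-Gamma(2, 17/2)
obs 2: x=-5/2 → posterior Inverse-Gamma(5/2, 93/8)
obs 3: x=-3/4 → posterior Inverse-Gamma(3, 381/32)
obs 4: x=3/2 → posterior Inverse-Gamma(7/2, 417/32)
obs 5: x=-7/2 → posterior Inverse-Gamma(4, 613/32)
obs 6: x=3/2 → posterior Inverse-Gamma(9/2, 649/32)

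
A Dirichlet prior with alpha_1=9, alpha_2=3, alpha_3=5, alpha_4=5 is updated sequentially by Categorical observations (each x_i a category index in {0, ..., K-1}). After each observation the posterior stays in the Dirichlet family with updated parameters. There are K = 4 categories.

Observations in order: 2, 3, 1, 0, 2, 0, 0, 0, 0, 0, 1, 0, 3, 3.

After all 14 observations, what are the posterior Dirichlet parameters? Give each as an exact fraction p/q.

obs 1: x=2 → posterior Dirichlet(9, 3, 6, 5)
obs 2: x=3 → posterior Dirichlet(9, 3, 6, 6)
obs 3: x=1 → posterior Dirichlet(9, 4, 6, 6)
obs 4: x=0 → posterior Dirichlet(10, 4, 6, 6)
obs 5: x=2 → posterior Dirichlet(10, 4, 7, 6)
obs 6: x=0 → posterior Dirichlet(11, 4, 7, 6)
obs 7: x=0 → posterior Dirichlet(12, 4, 7, 6)
obs 8: x=0 → posterior Dirichlet(13, 4, 7, 6)
obs 9: x=0 → posterior Dirichlet(14, 4, 7, 6)
obs 10: x=0 → posterior Dirichlet(15, 4, 7, 6)
obs 11: x=1 → posterior Dirichlet(15, 5, 7, 6)
obs 12: x=0 → posterior Dirichlet(16, 5, 7, 6)
obs 13: x=3 → posterior Dirichlet(16, 5, 7, 7)
obs 14: x=3 → posterior Dirichlet(16, 5, 7, 8)

alpha_1=16, alpha_2=5, alpha_3=7, alpha_4=8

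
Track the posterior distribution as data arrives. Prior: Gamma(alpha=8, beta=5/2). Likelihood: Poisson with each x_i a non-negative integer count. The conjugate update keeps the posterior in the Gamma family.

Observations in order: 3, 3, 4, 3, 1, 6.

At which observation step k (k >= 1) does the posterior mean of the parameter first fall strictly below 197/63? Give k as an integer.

obs 1: x=3 → posterior Gamma(11, 7/2)
obs 2: x=3 → posterior Gamma(14, 9/2)
obs 3: x=4 → posterior Gamma(18, 11/2)
obs 4: x=3 → posterior Gamma(21, 13/2)
obs 5: x=1 → posterior Gamma(22, 15/2)
obs 6: x=6 → posterior Gamma(28, 17/2)

k = 2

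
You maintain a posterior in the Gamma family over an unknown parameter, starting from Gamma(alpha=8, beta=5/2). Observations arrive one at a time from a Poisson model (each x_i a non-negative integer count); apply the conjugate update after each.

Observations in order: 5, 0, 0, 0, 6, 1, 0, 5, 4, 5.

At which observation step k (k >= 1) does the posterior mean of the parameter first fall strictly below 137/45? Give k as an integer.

obs 1: x=5 → posterior Gamma(13, 7/2)
obs 2: x=0 → posterior Gamma(13, 9/2)
obs 3: x=0 → posterior Gamma(13, 11/2)
obs 4: x=0 → posterior Gamma(13, 13/2)
obs 5: x=6 → posterior Gamma(19, 15/2)
obs 6: x=1 → posterior Gamma(20, 17/2)
obs 7: x=0 → posterior Gamma(20, 19/2)
obs 8: x=5 → posterior Gamma(25, 21/2)
obs 9: x=4 → posterior Gamma(29, 23/2)
obs 10: x=5 → posterior Gamma(34, 25/2)

k = 2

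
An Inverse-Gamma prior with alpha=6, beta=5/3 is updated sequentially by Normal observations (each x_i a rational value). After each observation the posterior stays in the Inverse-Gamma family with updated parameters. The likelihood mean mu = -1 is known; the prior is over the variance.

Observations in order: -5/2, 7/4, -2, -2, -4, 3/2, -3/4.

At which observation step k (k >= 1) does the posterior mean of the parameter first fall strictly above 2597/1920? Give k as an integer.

obs 1: x=-5/2 → posterior Inverse-Gamma(13/2, 67/24)
obs 2: x=7/4 → posterior Inverse-Gamma(7, 631/96)
obs 3: x=-2 → posterior Inverse-Gamma(15/2, 679/96)
obs 4: x=-2 → posterior Inverse-Gamma(8, 727/96)
obs 5: x=-4 → posterior Inverse-Gamma(17/2, 1159/96)
obs 6: x=3/2 → posterior Inverse-Gamma(9, 1459/96)
obs 7: x=-3/4 → posterior Inverse-Gamma(19/2, 731/48)

k = 5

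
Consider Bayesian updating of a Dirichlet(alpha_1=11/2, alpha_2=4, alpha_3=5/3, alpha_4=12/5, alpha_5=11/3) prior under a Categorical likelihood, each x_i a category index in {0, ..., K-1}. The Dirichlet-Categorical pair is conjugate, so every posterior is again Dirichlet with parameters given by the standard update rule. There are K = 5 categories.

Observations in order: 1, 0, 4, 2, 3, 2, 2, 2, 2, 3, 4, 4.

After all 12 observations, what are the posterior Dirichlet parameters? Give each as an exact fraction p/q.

alpha_1=13/2, alpha_2=5, alpha_3=20/3, alpha_4=22/5, alpha_5=20/3

obs 1: x=1 → posterior Dirichlet(11/2, 5, 5/3, 12/5, 11/3)
obs 2: x=0 → posterior Dirichlet(13/2, 5, 5/3, 12/5, 11/3)
obs 3: x=4 → posterior Dirichlet(13/2, 5, 5/3, 12/5, 14/3)
obs 4: x=2 → posterior Dirichlet(13/2, 5, 8/3, 12/5, 14/3)
obs 5: x=3 → posterior Dirichlet(13/2, 5, 8/3, 17/5, 14/3)
obs 6: x=2 → posterior Dirichlet(13/2, 5, 11/3, 17/5, 14/3)
obs 7: x=2 → posterior Dirichlet(13/2, 5, 14/3, 17/5, 14/3)
obs 8: x=2 → posterior Dirichlet(13/2, 5, 17/3, 17/5, 14/3)
obs 9: x=2 → posterior Dirichlet(13/2, 5, 20/3, 17/5, 14/3)
obs 10: x=3 → posterior Dirichlet(13/2, 5, 20/3, 22/5, 14/3)
obs 11: x=4 → posterior Dirichlet(13/2, 5, 20/3, 22/5, 17/3)
obs 12: x=4 → posterior Dirichlet(13/2, 5, 20/3, 22/5, 20/3)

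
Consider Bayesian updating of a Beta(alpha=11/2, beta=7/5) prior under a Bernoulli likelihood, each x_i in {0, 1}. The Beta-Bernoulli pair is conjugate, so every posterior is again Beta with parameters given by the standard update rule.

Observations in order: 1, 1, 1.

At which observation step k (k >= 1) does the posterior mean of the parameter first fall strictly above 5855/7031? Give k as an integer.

k = 2

obs 1: x=1 → posterior Beta(13/2, 7/5)
obs 2: x=1 → posterior Beta(15/2, 7/5)
obs 3: x=1 → posterior Beta(17/2, 7/5)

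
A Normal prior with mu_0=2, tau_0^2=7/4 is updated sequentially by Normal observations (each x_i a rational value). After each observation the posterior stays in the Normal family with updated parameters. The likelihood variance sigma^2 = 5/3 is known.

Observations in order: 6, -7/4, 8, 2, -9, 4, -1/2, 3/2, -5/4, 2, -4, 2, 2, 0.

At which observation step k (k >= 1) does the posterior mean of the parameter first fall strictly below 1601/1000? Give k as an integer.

k = 5

obs 1: x=6 → posterior Normal(166/41, 35/41)
obs 2: x=-7/4 → posterior Normal(517/248, 35/62)
obs 3: x=8 → posterior Normal(1189/332, 35/83)
obs 4: x=2 → posterior Normal(1357/416, 35/104)
obs 5: x=-9 → posterior Normal(601/500, 7/25)
obs 6: x=4 → posterior Normal(937/584, 35/146)
obs 7: x=-1/2 → posterior Normal(895/668, 35/167)
obs 8: x=3/2 → posterior Normal(1021/752, 35/188)
obs 9: x=-5/4 → posterior Normal(229/209, 35/209)
obs 10: x=2 → posterior Normal(271/230, 7/46)
obs 11: x=-4 → posterior Normal(187/251, 35/251)
obs 12: x=2 → posterior Normal(229/272, 35/272)
obs 13: x=2 → posterior Normal(271/293, 35/293)
obs 14: x=0 → posterior Normal(271/314, 35/314)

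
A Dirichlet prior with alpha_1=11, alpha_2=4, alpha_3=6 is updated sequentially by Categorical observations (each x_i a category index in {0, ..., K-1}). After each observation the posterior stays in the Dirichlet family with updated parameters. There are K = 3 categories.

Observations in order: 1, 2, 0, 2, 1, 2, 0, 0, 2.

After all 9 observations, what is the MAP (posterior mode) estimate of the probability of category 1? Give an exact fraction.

5/27

obs 1: x=1 → posterior Dirichlet(11, 5, 6)
obs 2: x=2 → posterior Dirichlet(11, 5, 7)
obs 3: x=0 → posterior Dirichlet(12, 5, 7)
obs 4: x=2 → posterior Dirichlet(12, 5, 8)
obs 5: x=1 → posterior Dirichlet(12, 6, 8)
obs 6: x=2 → posterior Dirichlet(12, 6, 9)
obs 7: x=0 → posterior Dirichlet(13, 6, 9)
obs 8: x=0 → posterior Dirichlet(14, 6, 9)
obs 9: x=2 → posterior Dirichlet(14, 6, 10)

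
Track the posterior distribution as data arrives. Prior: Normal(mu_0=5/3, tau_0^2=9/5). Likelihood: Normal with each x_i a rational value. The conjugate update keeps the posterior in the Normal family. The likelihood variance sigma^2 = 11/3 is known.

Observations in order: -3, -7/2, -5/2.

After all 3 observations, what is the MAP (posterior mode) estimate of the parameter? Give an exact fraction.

obs 1: x=-3 → posterior Normal(16/123, 99/82)
obs 2: x=-7/2 → posterior Normal(-503/654, 99/109)
obs 3: x=-5/2 → posterior Normal(-227/204, 99/136)

-227/204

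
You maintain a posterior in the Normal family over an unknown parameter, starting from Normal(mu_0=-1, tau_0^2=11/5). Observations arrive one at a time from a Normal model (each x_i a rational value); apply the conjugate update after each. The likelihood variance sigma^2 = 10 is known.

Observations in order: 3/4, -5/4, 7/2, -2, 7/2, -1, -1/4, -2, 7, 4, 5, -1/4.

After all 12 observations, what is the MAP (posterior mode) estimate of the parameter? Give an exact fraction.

137/182

obs 1: x=3/4 → posterior Normal(-167/244, 110/61)
obs 2: x=-5/4 → posterior Normal(-37/48, 55/36)
obs 3: x=7/2 → posterior Normal(-17/83, 110/83)
obs 4: x=-2 → posterior Normal(-39/94, 55/47)
obs 5: x=7/2 → posterior Normal(-1/210, 22/21)
obs 6: x=-1 → posterior Normal(-23/232, 55/58)
obs 7: x=-1/4 → posterior Normal(-57/508, 110/127)
obs 8: x=-2 → posterior Normal(-145/552, 55/69)
obs 9: x=7 → posterior Normal(163/596, 110/149)
obs 10: x=4 → posterior Normal(339/640, 11/16)
obs 11: x=5 → posterior Normal(559/684, 110/171)
obs 12: x=-1/4 → posterior Normal(137/182, 55/91)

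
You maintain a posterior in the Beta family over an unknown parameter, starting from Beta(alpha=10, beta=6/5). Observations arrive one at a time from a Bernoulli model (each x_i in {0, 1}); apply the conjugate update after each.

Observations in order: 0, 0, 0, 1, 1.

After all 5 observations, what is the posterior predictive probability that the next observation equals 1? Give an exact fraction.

20/27

obs 1: x=0 → posterior Beta(10, 11/5)
obs 2: x=0 → posterior Beta(10, 16/5)
obs 3: x=0 → posterior Beta(10, 21/5)
obs 4: x=1 → posterior Beta(11, 21/5)
obs 5: x=1 → posterior Beta(12, 21/5)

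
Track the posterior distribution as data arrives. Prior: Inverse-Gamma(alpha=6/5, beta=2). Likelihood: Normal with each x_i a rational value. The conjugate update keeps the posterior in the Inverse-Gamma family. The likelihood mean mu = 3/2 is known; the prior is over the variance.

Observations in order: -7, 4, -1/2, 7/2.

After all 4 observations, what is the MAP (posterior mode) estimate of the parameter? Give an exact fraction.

obs 1: x=-7 → posterior Inverse-Gamma(17/10, 305/8)
obs 2: x=4 → posterior Inverse-Gamma(11/5, 165/4)
obs 3: x=-1/2 → posterior Inverse-Gamma(27/10, 173/4)
obs 4: x=7/2 → posterior Inverse-Gamma(16/5, 181/4)

905/84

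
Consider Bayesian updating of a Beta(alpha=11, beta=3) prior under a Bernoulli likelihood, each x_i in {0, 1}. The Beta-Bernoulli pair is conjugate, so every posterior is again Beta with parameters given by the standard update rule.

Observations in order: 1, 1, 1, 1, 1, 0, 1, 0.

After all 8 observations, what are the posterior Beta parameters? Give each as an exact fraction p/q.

obs 1: x=1 → posterior Beta(12, 3)
obs 2: x=1 → posterior Beta(13, 3)
obs 3: x=1 → posterior Beta(14, 3)
obs 4: x=1 → posterior Beta(15, 3)
obs 5: x=1 → posterior Beta(16, 3)
obs 6: x=0 → posterior Beta(16, 4)
obs 7: x=1 → posterior Beta(17, 4)
obs 8: x=0 → posterior Beta(17, 5)

alpha=17, beta=5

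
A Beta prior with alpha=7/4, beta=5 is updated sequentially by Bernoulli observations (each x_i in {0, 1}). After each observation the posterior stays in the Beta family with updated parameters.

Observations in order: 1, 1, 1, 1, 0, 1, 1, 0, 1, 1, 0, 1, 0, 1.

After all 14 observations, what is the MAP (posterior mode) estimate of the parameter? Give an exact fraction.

obs 1: x=1 → posterior Beta(11/4, 5)
obs 2: x=1 → posterior Beta(15/4, 5)
obs 3: x=1 → posterior Beta(19/4, 5)
obs 4: x=1 → posterior Beta(23/4, 5)
obs 5: x=0 → posterior Beta(23/4, 6)
obs 6: x=1 → posterior Beta(27/4, 6)
obs 7: x=1 → posterior Beta(31/4, 6)
obs 8: x=0 → posterior Beta(31/4, 7)
obs 9: x=1 → posterior Beta(35/4, 7)
obs 10: x=1 → posterior Beta(39/4, 7)
obs 11: x=0 → posterior Beta(39/4, 8)
obs 12: x=1 → posterior Beta(43/4, 8)
obs 13: x=0 → posterior Beta(43/4, 9)
obs 14: x=1 → posterior Beta(47/4, 9)

43/75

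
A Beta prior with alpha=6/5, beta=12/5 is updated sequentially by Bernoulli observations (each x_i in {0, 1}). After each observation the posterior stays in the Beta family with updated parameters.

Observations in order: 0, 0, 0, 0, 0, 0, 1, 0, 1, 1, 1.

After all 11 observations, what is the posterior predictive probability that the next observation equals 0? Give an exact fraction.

obs 1: x=0 → posterior Beta(6/5, 17/5)
obs 2: x=0 → posterior Beta(6/5, 22/5)
obs 3: x=0 → posterior Beta(6/5, 27/5)
obs 4: x=0 → posterior Beta(6/5, 32/5)
obs 5: x=0 → posterior Beta(6/5, 37/5)
obs 6: x=0 → posterior Beta(6/5, 42/5)
obs 7: x=1 → posterior Beta(11/5, 42/5)
obs 8: x=0 → posterior Beta(11/5, 47/5)
obs 9: x=1 → posterior Beta(16/5, 47/5)
obs 10: x=1 → posterior Beta(21/5, 47/5)
obs 11: x=1 → posterior Beta(26/5, 47/5)

47/73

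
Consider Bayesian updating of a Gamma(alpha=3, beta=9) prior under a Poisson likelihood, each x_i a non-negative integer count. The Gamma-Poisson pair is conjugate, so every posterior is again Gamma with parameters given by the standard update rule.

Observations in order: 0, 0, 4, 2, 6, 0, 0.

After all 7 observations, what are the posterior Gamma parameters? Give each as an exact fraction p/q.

alpha=15, beta=16

obs 1: x=0 → posterior Gamma(3, 10)
obs 2: x=0 → posterior Gamma(3, 11)
obs 3: x=4 → posterior Gamma(7, 12)
obs 4: x=2 → posterior Gamma(9, 13)
obs 5: x=6 → posterior Gamma(15, 14)
obs 6: x=0 → posterior Gamma(15, 15)
obs 7: x=0 → posterior Gamma(15, 16)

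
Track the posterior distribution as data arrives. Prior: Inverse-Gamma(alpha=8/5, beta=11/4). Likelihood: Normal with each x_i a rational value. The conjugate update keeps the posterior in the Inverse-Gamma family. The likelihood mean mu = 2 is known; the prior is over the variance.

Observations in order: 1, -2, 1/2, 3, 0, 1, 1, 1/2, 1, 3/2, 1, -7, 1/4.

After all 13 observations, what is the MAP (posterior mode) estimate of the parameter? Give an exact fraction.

1375/208

obs 1: x=1 → posterior Inverse-Gamma(21/10, 13/4)
obs 2: x=-2 → posterior Inverse-Gamma(13/5, 45/4)
obs 3: x=1/2 → posterior Inverse-Gamma(31/10, 99/8)
obs 4: x=3 → posterior Inverse-Gamma(18/5, 103/8)
obs 5: x=0 → posterior Inverse-Gamma(41/10, 119/8)
obs 6: x=1 → posterior Inverse-Gamma(23/5, 123/8)
obs 7: x=1 → posterior Inverse-Gamma(51/10, 127/8)
obs 8: x=1/2 → posterior Inverse-Gamma(28/5, 17)
obs 9: x=1 → posterior Inverse-Gamma(61/10, 35/2)
obs 10: x=3/2 → posterior Inverse-Gamma(33/5, 141/8)
obs 11: x=1 → posterior Inverse-Gamma(71/10, 145/8)
obs 12: x=-7 → posterior Inverse-Gamma(38/5, 469/8)
obs 13: x=1/4 → posterior Inverse-Gamma(81/10, 1925/32)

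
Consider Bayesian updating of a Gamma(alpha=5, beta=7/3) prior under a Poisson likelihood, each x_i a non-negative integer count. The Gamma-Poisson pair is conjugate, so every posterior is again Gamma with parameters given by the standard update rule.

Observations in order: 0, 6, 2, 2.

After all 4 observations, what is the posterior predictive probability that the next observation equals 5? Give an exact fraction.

obs 1: x=0 → posterior Gamma(5, 10/3)
obs 2: x=6 → posterior Gamma(11, 13/3)
obs 3: x=2 → posterior Gamma(13, 16/3)
obs 4: x=2 → posterior Gamma(15, 19/3)

10723963315030587393211899/176357374671601011051986944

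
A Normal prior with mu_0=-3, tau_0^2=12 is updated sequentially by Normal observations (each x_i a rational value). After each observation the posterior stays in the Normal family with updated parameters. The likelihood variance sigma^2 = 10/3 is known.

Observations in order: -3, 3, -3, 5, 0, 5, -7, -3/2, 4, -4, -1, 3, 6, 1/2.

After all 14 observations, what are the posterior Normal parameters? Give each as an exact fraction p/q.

mu_0=111/257, tau_0^2=60/257

obs 1: x=-3 → posterior Normal(-3, 60/23)
obs 2: x=3 → posterior Normal(-15/41, 60/41)
obs 3: x=-3 → posterior Normal(-69/59, 60/59)
obs 4: x=5 → posterior Normal(3/11, 60/77)
obs 5: x=0 → posterior Normal(21/95, 12/19)
obs 6: x=5 → posterior Normal(111/113, 60/113)
obs 7: x=-7 → posterior Normal(-15/131, 60/131)
obs 8: x=-3/2 → posterior Normal(-42/149, 60/149)
obs 9: x=4 → posterior Normal(30/167, 60/167)
obs 10: x=-4 → posterior Normal(-42/185, 12/37)
obs 11: x=-1 → posterior Normal(-60/203, 60/203)
obs 12: x=3 → posterior Normal(-6/221, 60/221)
obs 13: x=6 → posterior Normal(102/239, 60/239)
obs 14: x=1/2 → posterior Normal(111/257, 60/257)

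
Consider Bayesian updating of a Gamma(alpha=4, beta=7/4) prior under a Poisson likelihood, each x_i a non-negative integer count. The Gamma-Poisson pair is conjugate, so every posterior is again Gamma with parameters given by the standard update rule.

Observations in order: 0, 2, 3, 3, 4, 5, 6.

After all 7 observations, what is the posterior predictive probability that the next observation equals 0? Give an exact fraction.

obs 1: x=0 → posterior Gamma(4, 11/4)
obs 2: x=2 → posterior Gamma(6, 15/4)
obs 3: x=3 → posterior Gamma(9, 19/4)
obs 4: x=3 → posterior Gamma(12, 23/4)
obs 5: x=4 → posterior Gamma(16, 27/4)
obs 6: x=5 → posterior Gamma(21, 31/4)
obs 7: x=6 → posterior Gamma(27, 35/4)

489595252003776134100131690502166748046875/9093778876146525519753713411306280250639479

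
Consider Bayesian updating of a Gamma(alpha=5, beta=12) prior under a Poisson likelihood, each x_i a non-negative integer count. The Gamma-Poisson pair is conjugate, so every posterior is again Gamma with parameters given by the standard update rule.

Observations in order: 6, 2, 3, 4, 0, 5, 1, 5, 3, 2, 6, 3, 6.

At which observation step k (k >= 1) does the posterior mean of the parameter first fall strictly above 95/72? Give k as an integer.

k = 6

obs 1: x=6 → posterior Gamma(11, 13)
obs 2: x=2 → posterior Gamma(13, 14)
obs 3: x=3 → posterior Gamma(16, 15)
obs 4: x=4 → posterior Gamma(20, 16)
obs 5: x=0 → posterior Gamma(20, 17)
obs 6: x=5 → posterior Gamma(25, 18)
obs 7: x=1 → posterior Gamma(26, 19)
obs 8: x=5 → posterior Gamma(31, 20)
obs 9: x=3 → posterior Gamma(34, 21)
obs 10: x=2 → posterior Gamma(36, 22)
obs 11: x=6 → posterior Gamma(42, 23)
obs 12: x=3 → posterior Gamma(45, 24)
obs 13: x=6 → posterior Gamma(51, 25)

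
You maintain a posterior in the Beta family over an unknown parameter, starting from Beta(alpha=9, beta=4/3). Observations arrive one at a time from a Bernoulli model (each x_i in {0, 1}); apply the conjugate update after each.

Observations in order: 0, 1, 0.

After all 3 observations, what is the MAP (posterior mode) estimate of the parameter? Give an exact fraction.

27/34

obs 1: x=0 → posterior Beta(9, 7/3)
obs 2: x=1 → posterior Beta(10, 7/3)
obs 3: x=0 → posterior Beta(10, 10/3)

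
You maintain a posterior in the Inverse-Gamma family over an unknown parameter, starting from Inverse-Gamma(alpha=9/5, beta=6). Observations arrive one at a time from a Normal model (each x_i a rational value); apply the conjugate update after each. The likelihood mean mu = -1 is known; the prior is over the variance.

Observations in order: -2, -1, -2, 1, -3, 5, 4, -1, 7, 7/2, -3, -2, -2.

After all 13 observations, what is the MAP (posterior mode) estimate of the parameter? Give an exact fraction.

1155/124

obs 1: x=-2 → posterior Inverse-Gamma(23/10, 13/2)
obs 2: x=-1 → posterior Inverse-Gamma(14/5, 13/2)
obs 3: x=-2 → posterior Inverse-Gamma(33/10, 7)
obs 4: x=1 → posterior Inverse-Gamma(19/5, 9)
obs 5: x=-3 → posterior Inverse-Gamma(43/10, 11)
obs 6: x=5 → posterior Inverse-Gamma(24/5, 29)
obs 7: x=4 → posterior Inverse-Gamma(53/10, 83/2)
obs 8: x=-1 → posterior Inverse-Gamma(29/5, 83/2)
obs 9: x=7 → posterior Inverse-Gamma(63/10, 147/2)
obs 10: x=7/2 → posterior Inverse-Gamma(34/5, 669/8)
obs 11: x=-3 → posterior Inverse-Gamma(73/10, 685/8)
obs 12: x=-2 → posterior Inverse-Gamma(39/5, 689/8)
obs 13: x=-2 → posterior Inverse-Gamma(83/10, 693/8)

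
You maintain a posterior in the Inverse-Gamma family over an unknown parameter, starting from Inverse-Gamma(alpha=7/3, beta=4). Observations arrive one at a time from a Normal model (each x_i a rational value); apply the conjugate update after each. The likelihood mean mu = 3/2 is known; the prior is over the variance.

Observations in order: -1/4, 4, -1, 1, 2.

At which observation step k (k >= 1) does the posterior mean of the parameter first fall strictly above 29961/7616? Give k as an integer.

obs 1: x=-1/4 → posterior Inverse-Gamma(17/6, 177/32)
obs 2: x=4 → posterior Inverse-Gamma(10/3, 277/32)
obs 3: x=-1 → posterior Inverse-Gamma(23/6, 377/32)
obs 4: x=1 → posterior Inverse-Gamma(13/3, 381/32)
obs 5: x=2 → posterior Inverse-Gamma(29/6, 385/32)

k = 3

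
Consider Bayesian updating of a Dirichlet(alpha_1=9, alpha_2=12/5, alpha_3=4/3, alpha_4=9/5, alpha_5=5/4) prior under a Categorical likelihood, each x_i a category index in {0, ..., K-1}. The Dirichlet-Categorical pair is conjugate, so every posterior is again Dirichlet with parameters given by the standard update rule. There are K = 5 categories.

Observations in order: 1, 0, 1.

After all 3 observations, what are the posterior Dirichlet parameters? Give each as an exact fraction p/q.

obs 1: x=1 → posterior Dirichlet(9, 17/5, 4/3, 9/5, 5/4)
obs 2: x=0 → posterior Dirichlet(10, 17/5, 4/3, 9/5, 5/4)
obs 3: x=1 → posterior Dirichlet(10, 22/5, 4/3, 9/5, 5/4)

alpha_1=10, alpha_2=22/5, alpha_3=4/3, alpha_4=9/5, alpha_5=5/4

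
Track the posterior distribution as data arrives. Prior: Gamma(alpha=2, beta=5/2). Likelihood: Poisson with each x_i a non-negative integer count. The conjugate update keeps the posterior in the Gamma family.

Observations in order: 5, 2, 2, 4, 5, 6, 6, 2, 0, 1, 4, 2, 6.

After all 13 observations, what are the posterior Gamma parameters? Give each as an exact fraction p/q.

obs 1: x=5 → posterior Gamma(7, 7/2)
obs 2: x=2 → posterior Gamma(9, 9/2)
obs 3: x=2 → posterior Gamma(11, 11/2)
obs 4: x=4 → posterior Gamma(15, 13/2)
obs 5: x=5 → posterior Gamma(20, 15/2)
obs 6: x=6 → posterior Gamma(26, 17/2)
obs 7: x=6 → posterior Gamma(32, 19/2)
obs 8: x=2 → posterior Gamma(34, 21/2)
obs 9: x=0 → posterior Gamma(34, 23/2)
obs 10: x=1 → posterior Gamma(35, 25/2)
obs 11: x=4 → posterior Gamma(39, 27/2)
obs 12: x=2 → posterior Gamma(41, 29/2)
obs 13: x=6 → posterior Gamma(47, 31/2)

alpha=47, beta=31/2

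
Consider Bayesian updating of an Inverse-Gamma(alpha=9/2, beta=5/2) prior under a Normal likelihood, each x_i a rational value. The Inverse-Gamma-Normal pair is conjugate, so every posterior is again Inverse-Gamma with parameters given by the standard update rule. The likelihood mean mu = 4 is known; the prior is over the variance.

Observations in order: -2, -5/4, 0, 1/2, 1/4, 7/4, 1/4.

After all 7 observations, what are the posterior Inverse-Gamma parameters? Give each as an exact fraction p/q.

alpha=8, beta=65

obs 1: x=-2 → posterior Inverse-Gamma(5, 41/2)
obs 2: x=-5/4 → posterior Inverse-Gamma(11/2, 1097/32)
obs 3: x=0 → posterior Inverse-Gamma(6, 1353/32)
obs 4: x=1/2 → posterior Inverse-Gamma(13/2, 1549/32)
obs 5: x=1/4 → posterior Inverse-Gamma(7, 887/16)
obs 6: x=7/4 → posterior Inverse-Gamma(15/2, 1855/32)
obs 7: x=1/4 → posterior Inverse-Gamma(8, 65)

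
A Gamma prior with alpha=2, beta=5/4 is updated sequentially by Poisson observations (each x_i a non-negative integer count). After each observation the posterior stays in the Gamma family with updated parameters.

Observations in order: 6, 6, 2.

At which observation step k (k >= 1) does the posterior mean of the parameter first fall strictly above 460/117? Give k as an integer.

obs 1: x=6 → posterior Gamma(8, 9/4)
obs 2: x=6 → posterior Gamma(14, 13/4)
obs 3: x=2 → posterior Gamma(16, 17/4)

k = 2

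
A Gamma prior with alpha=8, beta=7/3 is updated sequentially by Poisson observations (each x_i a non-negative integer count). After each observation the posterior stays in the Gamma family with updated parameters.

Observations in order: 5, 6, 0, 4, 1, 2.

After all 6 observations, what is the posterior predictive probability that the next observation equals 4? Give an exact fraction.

obs 1: x=5 → posterior Gamma(13, 10/3)
obs 2: x=6 → posterior Gamma(19, 13/3)
obs 3: x=0 → posterior Gamma(19, 16/3)
obs 4: x=4 → posterior Gamma(23, 19/3)
obs 5: x=1 → posterior Gamma(24, 22/3)
obs 6: x=2 → posterior Gamma(26, 25/3)

610251849053611294948495924472808837890625/3712298588684377984608145564376835851026432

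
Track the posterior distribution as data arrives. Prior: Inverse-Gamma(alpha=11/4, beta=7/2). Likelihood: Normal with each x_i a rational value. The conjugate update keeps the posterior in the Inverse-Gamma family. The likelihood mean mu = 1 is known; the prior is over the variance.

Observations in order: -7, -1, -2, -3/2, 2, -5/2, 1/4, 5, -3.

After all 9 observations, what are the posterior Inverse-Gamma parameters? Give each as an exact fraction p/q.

obs 1: x=-7 → posterior Inverse-Gamma(13/4, 71/2)
obs 2: x=-1 → posterior Inverse-Gamma(15/4, 75/2)
obs 3: x=-2 → posterior Inverse-Gamma(17/4, 42)
obs 4: x=-3/2 → posterior Inverse-Gamma(19/4, 361/8)
obs 5: x=2 → posterior Inverse-Gamma(21/4, 365/8)
obs 6: x=-5/2 → posterior Inverse-Gamma(23/4, 207/4)
obs 7: x=1/4 → posterior Inverse-Gamma(25/4, 1665/32)
obs 8: x=5 → posterior Inverse-Gamma(27/4, 1921/32)
obs 9: x=-3 → posterior Inverse-Gamma(29/4, 2177/32)

alpha=29/4, beta=2177/32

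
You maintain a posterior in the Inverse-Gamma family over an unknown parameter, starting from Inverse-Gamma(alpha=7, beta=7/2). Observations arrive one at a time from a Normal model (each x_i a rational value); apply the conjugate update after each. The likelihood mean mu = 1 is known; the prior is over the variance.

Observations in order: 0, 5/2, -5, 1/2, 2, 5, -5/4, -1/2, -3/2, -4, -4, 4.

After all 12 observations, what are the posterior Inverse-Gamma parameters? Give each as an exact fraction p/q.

obs 1: x=0 → posterior Inverse-Gamma(15/2, 4)
obs 2: x=5/2 → posterior Inverse-Gamma(8, 41/8)
obs 3: x=-5 → posterior Inverse-Gamma(17/2, 185/8)
obs 4: x=1/2 → posterior Inverse-Gamma(9, 93/4)
obs 5: x=2 → posterior Inverse-Gamma(19/2, 95/4)
obs 6: x=5 → posterior Inverse-Gamma(10, 127/4)
obs 7: x=-5/4 → posterior Inverse-Gamma(21/2, 1097/32)
obs 8: x=-1/2 → posterior Inverse-Gamma(11, 1133/32)
obs 9: x=-3/2 → posterior Inverse-Gamma(23/2, 1233/32)
obs 10: x=-4 → posterior Inverse-Gamma(12, 1633/32)
obs 11: x=-4 → posterior Inverse-Gamma(25/2, 2033/32)
obs 12: x=4 → posterior Inverse-Gamma(13, 2177/32)

alpha=13, beta=2177/32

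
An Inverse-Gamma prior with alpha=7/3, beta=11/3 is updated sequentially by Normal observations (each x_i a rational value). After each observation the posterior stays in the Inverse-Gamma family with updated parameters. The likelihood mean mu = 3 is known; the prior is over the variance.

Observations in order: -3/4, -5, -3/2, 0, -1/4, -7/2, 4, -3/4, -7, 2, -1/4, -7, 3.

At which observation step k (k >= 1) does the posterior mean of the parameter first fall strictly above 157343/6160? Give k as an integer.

k = 12

obs 1: x=-3/4 → posterior Inverse-Gamma(17/6, 1027/96)
obs 2: x=-5 → posterior Inverse-Gamma(10/3, 4099/96)
obs 3: x=-3/2 → posterior Inverse-Gamma(23/6, 5071/96)
obs 4: x=0 → posterior Inverse-Gamma(13/3, 5503/96)
obs 5: x=-1/4 → posterior Inverse-Gamma(29/6, 3005/48)
obs 6: x=-7/2 → posterior Inverse-Gamma(16/3, 4019/48)
obs 7: x=4 → posterior Inverse-Gamma(35/6, 4043/48)
obs 8: x=-3/4 → posterior Inverse-Gamma(19/3, 8761/96)
obs 9: x=-7 → posterior Inverse-Gamma(41/6, 13561/96)
obs 10: x=2 → posterior Inverse-Gamma(22/3, 13609/96)
obs 11: x=-1/4 → posterior Inverse-Gamma(47/6, 3529/24)
obs 12: x=-7 → posterior Inverse-Gamma(25/3, 4729/24)
obs 13: x=3 → posterior Inverse-Gamma(53/6, 4729/24)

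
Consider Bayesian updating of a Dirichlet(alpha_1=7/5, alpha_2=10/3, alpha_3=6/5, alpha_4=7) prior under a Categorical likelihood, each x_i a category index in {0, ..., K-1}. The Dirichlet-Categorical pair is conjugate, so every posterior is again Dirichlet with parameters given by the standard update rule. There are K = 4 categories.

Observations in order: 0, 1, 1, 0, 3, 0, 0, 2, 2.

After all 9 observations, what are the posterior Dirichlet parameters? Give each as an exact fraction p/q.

alpha_1=27/5, alpha_2=16/3, alpha_3=16/5, alpha_4=8

obs 1: x=0 → posterior Dirichlet(12/5, 10/3, 6/5, 7)
obs 2: x=1 → posterior Dirichlet(12/5, 13/3, 6/5, 7)
obs 3: x=1 → posterior Dirichlet(12/5, 16/3, 6/5, 7)
obs 4: x=0 → posterior Dirichlet(17/5, 16/3, 6/5, 7)
obs 5: x=3 → posterior Dirichlet(17/5, 16/3, 6/5, 8)
obs 6: x=0 → posterior Dirichlet(22/5, 16/3, 6/5, 8)
obs 7: x=0 → posterior Dirichlet(27/5, 16/3, 6/5, 8)
obs 8: x=2 → posterior Dirichlet(27/5, 16/3, 11/5, 8)
obs 9: x=2 → posterior Dirichlet(27/5, 16/3, 16/5, 8)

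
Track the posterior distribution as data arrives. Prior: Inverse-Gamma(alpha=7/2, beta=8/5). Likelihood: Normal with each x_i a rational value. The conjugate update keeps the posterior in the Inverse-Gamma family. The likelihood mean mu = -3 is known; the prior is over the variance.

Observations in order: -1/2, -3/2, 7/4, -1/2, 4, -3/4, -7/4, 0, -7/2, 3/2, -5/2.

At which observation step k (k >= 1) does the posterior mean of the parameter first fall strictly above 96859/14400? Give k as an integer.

obs 1: x=-1/2 → posterior Inverse-Gamma(4, 189/40)
obs 2: x=-3/2 → posterior Inverse-Gamma(9/2, 117/20)
obs 3: x=7/4 → posterior Inverse-Gamma(5, 2741/160)
obs 4: x=-1/2 → posterior Inverse-Gamma(11/2, 3241/160)
obs 5: x=4 → posterior Inverse-Gamma(6, 7161/160)
obs 6: x=-3/4 → posterior Inverse-Gamma(13/2, 3783/80)
obs 7: x=-7/4 → posterior Inverse-Gamma(7, 7691/160)
obs 8: x=0 → posterior Inverse-Gamma(15/2, 8411/160)
obs 9: x=-7/2 → posterior Inverse-Gamma(8, 8431/160)
obs 10: x=3/2 → posterior Inverse-Gamma(17/2, 10051/160)
obs 11: x=-5/2 → posterior Inverse-Gamma(9, 10071/160)

k = 5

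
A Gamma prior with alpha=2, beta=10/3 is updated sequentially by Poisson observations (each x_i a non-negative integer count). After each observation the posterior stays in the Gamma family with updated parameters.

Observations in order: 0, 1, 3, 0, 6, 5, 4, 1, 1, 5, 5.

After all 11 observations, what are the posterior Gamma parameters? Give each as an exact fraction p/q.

alpha=33, beta=43/3

obs 1: x=0 → posterior Gamma(2, 13/3)
obs 2: x=1 → posterior Gamma(3, 16/3)
obs 3: x=3 → posterior Gamma(6, 19/3)
obs 4: x=0 → posterior Gamma(6, 22/3)
obs 5: x=6 → posterior Gamma(12, 25/3)
obs 6: x=5 → posterior Gamma(17, 28/3)
obs 7: x=4 → posterior Gamma(21, 31/3)
obs 8: x=1 → posterior Gamma(22, 34/3)
obs 9: x=1 → posterior Gamma(23, 37/3)
obs 10: x=5 → posterior Gamma(28, 40/3)
obs 11: x=5 → posterior Gamma(33, 43/3)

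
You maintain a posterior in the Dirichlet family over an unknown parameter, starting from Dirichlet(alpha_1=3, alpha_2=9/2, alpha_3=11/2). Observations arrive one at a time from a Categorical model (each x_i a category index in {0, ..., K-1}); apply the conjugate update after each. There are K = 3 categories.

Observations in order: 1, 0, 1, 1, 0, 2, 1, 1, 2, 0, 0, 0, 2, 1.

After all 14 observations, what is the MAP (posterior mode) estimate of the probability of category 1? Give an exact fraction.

obs 1: x=1 → posterior Dirichlet(3, 11/2, 11/2)
obs 2: x=0 → posterior Dirichlet(4, 11/2, 11/2)
obs 3: x=1 → posterior Dirichlet(4, 13/2, 11/2)
obs 4: x=1 → posterior Dirichlet(4, 15/2, 11/2)
obs 5: x=0 → posterior Dirichlet(5, 15/2, 11/2)
obs 6: x=2 → posterior Dirichlet(5, 15/2, 13/2)
obs 7: x=1 → posterior Dirichlet(5, 17/2, 13/2)
obs 8: x=1 → posterior Dirichlet(5, 19/2, 13/2)
obs 9: x=2 → posterior Dirichlet(5, 19/2, 15/2)
obs 10: x=0 → posterior Dirichlet(6, 19/2, 15/2)
obs 11: x=0 → posterior Dirichlet(7, 19/2, 15/2)
obs 12: x=0 → posterior Dirichlet(8, 19/2, 15/2)
obs 13: x=2 → posterior Dirichlet(8, 19/2, 17/2)
obs 14: x=1 → posterior Dirichlet(8, 21/2, 17/2)

19/48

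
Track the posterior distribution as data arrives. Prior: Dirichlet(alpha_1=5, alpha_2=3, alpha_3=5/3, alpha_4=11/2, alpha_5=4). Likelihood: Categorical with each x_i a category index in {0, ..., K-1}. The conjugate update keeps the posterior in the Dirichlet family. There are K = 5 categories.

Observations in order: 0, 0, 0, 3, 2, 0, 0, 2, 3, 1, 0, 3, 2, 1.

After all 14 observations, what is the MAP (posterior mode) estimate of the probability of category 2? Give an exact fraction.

22/169

obs 1: x=0 → posterior Dirichlet(6, 3, 5/3, 11/2, 4)
obs 2: x=0 → posterior Dirichlet(7, 3, 5/3, 11/2, 4)
obs 3: x=0 → posterior Dirichlet(8, 3, 5/3, 11/2, 4)
obs 4: x=3 → posterior Dirichlet(8, 3, 5/3, 13/2, 4)
obs 5: x=2 → posterior Dirichlet(8, 3, 8/3, 13/2, 4)
obs 6: x=0 → posterior Dirichlet(9, 3, 8/3, 13/2, 4)
obs 7: x=0 → posterior Dirichlet(10, 3, 8/3, 13/2, 4)
obs 8: x=2 → posterior Dirichlet(10, 3, 11/3, 13/2, 4)
obs 9: x=3 → posterior Dirichlet(10, 3, 11/3, 15/2, 4)
obs 10: x=1 → posterior Dirichlet(10, 4, 11/3, 15/2, 4)
obs 11: x=0 → posterior Dirichlet(11, 4, 11/3, 15/2, 4)
obs 12: x=3 → posterior Dirichlet(11, 4, 11/3, 17/2, 4)
obs 13: x=2 → posterior Dirichlet(11, 4, 14/3, 17/2, 4)
obs 14: x=1 → posterior Dirichlet(11, 5, 14/3, 17/2, 4)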